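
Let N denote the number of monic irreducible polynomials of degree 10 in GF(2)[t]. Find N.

99

x^(2^10) − x is the product of all monic irreducibles of degree dividing 10; Möbius inversion gives N = (1/10) Σ μ(10/d)·2^d.
Divisors of 10: 1, 2, 5, 10; μ(10/d) for each: 1, -1, -1, 1.
Σ = 2^1 − 2^2 − 2^5 + 2^10 = 990.
N = 990/10 = 99.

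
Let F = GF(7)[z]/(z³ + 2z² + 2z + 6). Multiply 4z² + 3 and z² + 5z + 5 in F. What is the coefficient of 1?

Multiply in GF(7)[z]: (4z² + 3)·(z² + 5z + 5) = 4z⁴ + 6z³ + 2z² + z + 1.
Reduce using z³ ≡ 5z² + 5z + 1 (mod z³ + 2z² + 2z + 6).
Reduced: 5z² + 2z + 6.

6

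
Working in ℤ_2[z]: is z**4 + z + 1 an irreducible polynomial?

Yes

Write g(z) = z**4 + z + 1.
Check for roots in ℤ_2: g(0) = 1; g(1) = 1.
No roots, so no linear factors.
Monic irreducibles of degree 2 over GF(2): z**2 + z + 1.
None of them divide g (all give nonzero remainder).
No irreducible factor of degree ≤ 2 exists, so g is irreducible over GF(2).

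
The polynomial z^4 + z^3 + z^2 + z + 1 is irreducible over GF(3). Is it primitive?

Write f(z) = z^4 + z^3 + z^2 + z + 1.
|GF(3^4)^×| = 3^4 − 1 = 80. Prime factorization: 80 = 2^4·5.
f is primitive ⇔ z has order 80 in GF(3)[z]/(f), i.e. z^(80/q) ≠ 1 for each prime q | 80.
z^(40) mod f = 1
z^(16) mod f = z.
Since z^(40) = 1, the order of z divides 40 < 80; not primitive.

No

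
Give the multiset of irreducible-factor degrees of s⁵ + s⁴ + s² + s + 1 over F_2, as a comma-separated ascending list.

Write g(s) = s⁵ + s⁴ + s² + s + 1.
Roots in F_2: g(0) = 1; g(1) = 1.
Complete factorization: g(s) = (s⁵ + s⁴ + s² + s + 1).
Factor degrees with multiplicity: 5 = 5.

5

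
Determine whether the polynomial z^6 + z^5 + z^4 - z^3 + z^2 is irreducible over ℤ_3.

Write P(z) = z^6 + z^5 + z^4 - z^3 + z^2.
Check for roots in ℤ_3: P(0) = 0 → root; P(1) = 0 → root; P(2) = 0 → root.
P(0) = 0, so (z) divides P(z); P is reducible.

No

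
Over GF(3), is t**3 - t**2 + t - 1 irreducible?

Write P(t) = t**3 - t**2 + t - 1.
Check for roots in GF(3): P(0) = 2; P(1) = 0 → root; P(2) = 2.
P(1) = 0, so (t − 1) divides P(t); P is reducible.

No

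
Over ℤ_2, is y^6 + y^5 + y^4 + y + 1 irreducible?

Write g(y) = y^6 + y^5 + y^4 + y + 1.
Check for roots in ℤ_2: g(0) = 1; g(1) = 1.
No roots, so no linear factors.
Monic irreducibles of degree 2 over GF(2): y^2 + y + 1.
None of them divide g (all give nonzero remainder).
Monic irreducibles of degree 3 over GF(2): y^3 + y + 1, y^3 + y^2 + 1.
None of them divide g (all give nonzero remainder).
No irreducible factor of degree ≤ 3 exists, so g is irreducible over GF(2).

Yes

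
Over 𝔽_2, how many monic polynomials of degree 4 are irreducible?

By the necklace-counting formula, N_2(4) = (1/4) Σ_{d|4} μ(4/d)·2^d.
Divisors of 4: 1, 2, 4; μ(4/d) for each: 0, -1, 1.
Σ = − 2^2 + 2^4 = 12.
N = 12/4 = 3.

3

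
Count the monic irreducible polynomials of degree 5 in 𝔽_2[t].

6

Gauss's count: N_{2}(5) = (1/5) Σ_{d|5} μ(5/d)·2^d.
Divisors of 5: 1, 5; μ(5/d) for each: -1, 1.
Σ = − 2^1 + 2^5 = 30.
N = 30/5 = 6.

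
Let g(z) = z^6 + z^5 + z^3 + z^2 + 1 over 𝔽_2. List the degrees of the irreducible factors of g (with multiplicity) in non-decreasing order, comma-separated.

6

Roots in 𝔽_2: g(0) = 1; g(1) = 1.
Complete factorization: g(z) = (z^6 + z^5 + z^3 + z^2 + 1).
Factor degrees with multiplicity: 6 = 6.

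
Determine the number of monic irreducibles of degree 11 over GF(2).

By the necklace-counting formula, N_2(11) = (1/11) Σ_{d|11} μ(11/d)·2^d.
Divisors of 11: 1, 11; μ(11/d) for each: -1, 1.
Σ = − 2^1 + 2^11 = 2046.
N = 2046/11 = 186.

186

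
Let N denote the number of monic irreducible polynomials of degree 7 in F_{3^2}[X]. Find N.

By the necklace-counting formula, N_9(7) = (1/7) Σ_{d|7} μ(7/d)·9^d.
Divisors of 7: 1, 7; μ(7/d) for each: -1, 1.
Σ = − 9^1 + 9^7 = 4782960.
N = 4782960/7 = 683280.

683280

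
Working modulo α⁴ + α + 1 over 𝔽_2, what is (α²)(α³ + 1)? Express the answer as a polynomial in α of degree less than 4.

α

Multiply in 𝔽_2[α]: (α²)·(α³ + 1) = α⁵ + α².
Reduce using α⁴ ≡ α + 1 (mod α⁴ + α + 1).
Reduced: α.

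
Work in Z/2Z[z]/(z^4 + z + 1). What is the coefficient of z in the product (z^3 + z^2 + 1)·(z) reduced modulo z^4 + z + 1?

Multiply in Z/2Z[z]: (z^3 + z^2 + 1)·(z) = z^4 + z^3 + z.
Reduce using z^4 ≡ z + 1 (mod z^4 + z + 1).
Reduced: z^3 + 1.

0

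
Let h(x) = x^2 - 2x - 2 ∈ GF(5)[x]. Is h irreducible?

Yes

Check for roots in GF(5): h(0) = 3; h(1) = 2; h(2) = 3; h(3) = 1; h(4) = 1.
No roots. A degree-2 polynomial over a field with no linear factor is irreducible.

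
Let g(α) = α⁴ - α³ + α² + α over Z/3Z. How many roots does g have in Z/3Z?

Evaluate at each of the 3 elements of Z/3Z:
g(0) = 0 → root; g(1) = 2; g(2) = 2.
Roots: {0}.

1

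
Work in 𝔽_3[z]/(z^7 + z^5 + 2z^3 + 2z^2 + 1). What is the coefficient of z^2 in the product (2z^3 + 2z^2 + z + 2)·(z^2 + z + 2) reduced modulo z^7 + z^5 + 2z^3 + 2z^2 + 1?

1

Multiply in 𝔽_3[z]: (2z^3 + 2z^2 + z + 2)·(z^2 + z + 2) = 2z^5 + z^4 + z^3 + z^2 + z + 1.
Reduced: 2z^5 + z^4 + z^3 + z^2 + z + 1.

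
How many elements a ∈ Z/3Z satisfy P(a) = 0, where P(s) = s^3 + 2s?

3

Evaluate at each of the 3 elements of Z/3Z:
P(0) = 0 → root; P(1) = 0 → root; P(2) = 0 → root.
Roots: {0, 1, 2}.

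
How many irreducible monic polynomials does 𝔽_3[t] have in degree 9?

Gauss's count: N_{3}(9) = (1/9) Σ_{d|9} μ(9/d)·3^d.
Divisors of 9: 1, 3, 9; μ(9/d) for each: 0, -1, 1.
Σ = − 3^3 + 3^9 = 19656.
N = 19656/9 = 2184.

2184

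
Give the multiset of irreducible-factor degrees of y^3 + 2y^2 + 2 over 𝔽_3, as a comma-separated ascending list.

Write f(y) = y^3 + 2y^2 + 2.
Roots in 𝔽_3: f(0) = 2; f(1) = 2; f(2) = 0 → root.
Linear factors from roots: (y + 1).
Complete factorization: f(y) = (y + 1)·(y^2 + y + 2).
Factor degrees with multiplicity: 1 + 2 = 3.

1, 2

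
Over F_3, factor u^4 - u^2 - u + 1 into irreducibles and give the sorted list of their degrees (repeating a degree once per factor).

Write h(u) = u^4 - u^2 - u + 1.
Roots in F_3: h(0) = 1; h(1) = 0 → root; h(2) = 2.
Linear factors from roots: (u - 1).
Complete factorization: h(u) = (u - 1)·(u^3 + u^2 - 1).
Factor degrees with multiplicity: 1 + 3 = 4.

1, 3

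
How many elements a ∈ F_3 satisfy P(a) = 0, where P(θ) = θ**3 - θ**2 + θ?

Evaluate at each of the 3 elements of F_3:
P(0) = 0 → root; P(1) = 1; P(2) = 0 → root.
Roots: {0, 2}.

2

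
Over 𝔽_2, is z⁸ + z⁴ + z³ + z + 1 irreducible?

Write P(z) = z⁸ + z⁴ + z³ + z + 1.
Check for roots in 𝔽_2: P(0) = 1; P(1) = 1.
No roots, so no linear factors.
Monic irreducibles of degree 2 over GF(2): z² + z + 1.
None of them divide P (all give nonzero remainder).
Monic irreducibles of degree 3 over GF(2): z³ + z + 1, z³ + z² + 1.
None of them divide P (all give nonzero remainder).
Monic irreducibles of degree 4 over GF(2): z⁴ + z + 1, z⁴ + z³ + 1, z⁴ + z³ + z² + z + 1.
None of them divide P (all give nonzero remainder).
No irreducible factor of degree ≤ 4 exists, so P is irreducible over GF(2).

Yes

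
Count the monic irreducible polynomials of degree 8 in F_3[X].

810

x^(3^8) − x is the product of all monic irreducibles of degree dividing 8; Möbius inversion gives N = (1/8) Σ μ(8/d)·3^d.
Divisors of 8: 1, 2, 4, 8; μ(8/d) for each: 0, 0, -1, 1.
Σ = − 3^4 + 3^8 = 6480.
N = 6480/8 = 810.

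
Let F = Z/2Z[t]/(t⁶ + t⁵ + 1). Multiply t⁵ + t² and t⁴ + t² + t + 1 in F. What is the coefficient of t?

0

Multiply in Z/2Z[t]: (t⁵ + t²)·(t⁴ + t² + t + 1) = t⁹ + t⁷ + t⁵ + t⁴ + t³ + t².
Reduce using t⁶ ≡ t⁵ + 1 (mod t⁶ + t⁵ + 1).
Reduced: t⁵ + t⁴.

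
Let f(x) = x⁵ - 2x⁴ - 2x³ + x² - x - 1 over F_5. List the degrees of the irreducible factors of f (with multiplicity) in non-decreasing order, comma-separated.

1, 1, 1, 2

Roots in F_5: f(0) = 4; f(1) = 1; f(2) = 0 → root; f(3) = 2; f(4) = 0 → root.
Linear factors from roots: (x - 2), (x + 1).
Complete factorization: f(x) = (x + 1)·(x - 2)^2·(x² + x + 1).
Factor degrees with multiplicity: 1 + 1 + 1 + 2 = 5.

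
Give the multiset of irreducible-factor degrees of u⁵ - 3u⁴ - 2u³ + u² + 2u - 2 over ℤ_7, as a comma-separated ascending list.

Write h(u) = u⁵ - 3u⁴ - 2u³ + u² + 2u - 2.
Complete factorization: h(u) = (u⁵ - 3u⁴ - 2u³ + u² + 2u - 2).
Factor degrees with multiplicity: 5 = 5.

5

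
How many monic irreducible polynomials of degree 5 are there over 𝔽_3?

48

Gauss's count: N_{3}(5) = (1/5) Σ_{d|5} μ(5/d)·3^d.
Divisors of 5: 1, 5; μ(5/d) for each: -1, 1.
Σ = − 3^1 + 3^5 = 240.
N = 240/5 = 48.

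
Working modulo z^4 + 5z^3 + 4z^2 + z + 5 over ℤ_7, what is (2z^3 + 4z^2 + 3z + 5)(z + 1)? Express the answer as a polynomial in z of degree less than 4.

Multiply in ℤ_7[z]: (2z^3 + 4z^2 + 3z + 5)·(z + 1) = 2z^4 + 6z^3 + z + 5.
Reduce using z^4 ≡ 2z^3 + 3z^2 + 6z + 2 (mod z^4 + 5z^3 + 4z^2 + z + 5).
Reduced: 3z^3 + 6z^2 + 6z + 2.

3z^3 + 6z^2 + 6z + 2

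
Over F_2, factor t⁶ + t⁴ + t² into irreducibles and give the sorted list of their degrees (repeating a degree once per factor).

Write f(t) = t⁶ + t⁴ + t².
Roots in F_2: f(0) = 0 → root; f(1) = 1.
Linear factors from roots: (t).
Complete factorization: f(t) = (t)^2·(t² + t + 1)^2.
Factor degrees with multiplicity: 1 + 1 + 2 + 2 = 6.

1, 1, 2, 2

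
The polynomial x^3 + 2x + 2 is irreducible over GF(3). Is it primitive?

Write f(x) = x^3 + 2x + 2.
|GF(3^3)^×| = 3^3 − 1 = 26. Prime factorization: 26 = 2·13.
f is primitive ⇔ x has order 26 in GF(3)[x]/(f), i.e. x^(26/q) ≠ 1 for each prime q | 26.
x^(13) mod f = 1
x^(2) mod f = x^2.
Since x^(13) = 1, the order of x divides 13 < 26; not primitive.

No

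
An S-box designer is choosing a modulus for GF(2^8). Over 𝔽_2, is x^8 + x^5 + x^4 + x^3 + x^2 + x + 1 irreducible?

Write P(x) = x^8 + x^5 + x^4 + x^3 + x^2 + x + 1.
Check for roots in 𝔽_2: P(0) = 1; P(1) = 1.
No roots, so no linear factors.
Monic irreducibles of degree 2 over GF(2): x^2 + x + 1.
None of them divide P (all give nonzero remainder).
Monic irreducibles of degree 3 over GF(2): x^3 + x + 1, x^3 + x^2 + 1.
None of them divide P (all give nonzero remainder).
Monic irreducibles of degree 4 over GF(2): x^4 + x + 1, x^4 + x^3 + 1, x^4 + x^3 + x^2 + x + 1.
None of them divide P (all give nonzero remainder).
No irreducible factor of degree ≤ 4 exists, so P is irreducible over GF(2).

Yes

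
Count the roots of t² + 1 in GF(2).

Write g(t) = t² + 1.
Evaluate at each of the 2 elements of GF(2):
g(0) = 1; g(1) = 0 → root.
Roots: {1}.

1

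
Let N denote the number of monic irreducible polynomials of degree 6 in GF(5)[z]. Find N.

2580

x^(5^6) − x is the product of all monic irreducibles of degree dividing 6; Möbius inversion gives N = (1/6) Σ μ(6/d)·5^d.
Divisors of 6: 1, 2, 3, 6; μ(6/d) for each: 1, -1, -1, 1.
Σ = 5^1 − 5^2 − 5^3 + 5^6 = 15480.
N = 15480/6 = 2580.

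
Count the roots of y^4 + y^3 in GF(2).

2

Write g(y) = y^4 + y^3.
Evaluate at each of the 2 elements of GF(2):
g(0) = 0 → root; g(1) = 0 → root.
Roots: {0, 1}.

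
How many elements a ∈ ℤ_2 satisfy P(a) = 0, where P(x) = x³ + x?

Evaluate at each of the 2 elements of ℤ_2:
P(0) = 0 → root; P(1) = 0 → root.
Roots: {0, 1}.

2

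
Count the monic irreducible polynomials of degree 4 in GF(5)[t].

150

The number of monic irreducibles of degree 4 over GF(5) is (1/4)·Σ_{d∣4} μ(4/d) 5^d.
Divisors of 4: 1, 2, 4; μ(4/d) for each: 0, -1, 1.
Σ = − 5^2 + 5^4 = 600.
N = 600/4 = 150.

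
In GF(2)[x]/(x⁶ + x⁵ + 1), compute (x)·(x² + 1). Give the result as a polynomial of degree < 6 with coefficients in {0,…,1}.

Multiply in GF(2)[x]: (x)·(x² + 1) = x³ + x.
Reduced: x³ + x.

x^3 + x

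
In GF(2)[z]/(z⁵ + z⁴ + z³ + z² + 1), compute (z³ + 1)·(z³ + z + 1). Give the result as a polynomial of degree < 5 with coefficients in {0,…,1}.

z^4 + z^2

Multiply in GF(2)[z]: (z³ + 1)·(z³ + z + 1) = z⁶ + z⁴ + z + 1.
Reduce using z⁵ ≡ z⁴ + z³ + z² + 1 (mod z⁵ + z⁴ + z³ + z² + 1).
Reduced: z⁴ + z².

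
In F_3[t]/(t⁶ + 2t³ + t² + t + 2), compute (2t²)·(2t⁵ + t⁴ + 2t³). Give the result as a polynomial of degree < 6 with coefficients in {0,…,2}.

Multiply in F_3[t]: (2t²)·(2t⁵ + t⁴ + 2t³) = t⁷ + 2t⁶ + t⁵.
Reduce using t⁶ ≡ t³ + 2t² + 2t + 1 (mod t⁶ + 2t³ + t² + t + 2).
Reduced: t⁵ + t⁴ + t³ + 2t + 2.

t^5 + t^4 + t^3 + 2t + 2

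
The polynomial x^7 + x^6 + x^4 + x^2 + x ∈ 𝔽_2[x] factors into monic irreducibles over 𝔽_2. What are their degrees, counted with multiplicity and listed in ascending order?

1, 2, 2, 2

Write f(x) = x^7 + x^6 + x^4 + x^2 + x.
Roots in 𝔽_2: f(0) = 0 → root; f(1) = 1.
Linear factors from roots: (x).
Complete factorization: f(x) = (x)·(x^2 + x + 1)^3.
Factor degrees with multiplicity: 1 + 2 + 2 + 2 = 7.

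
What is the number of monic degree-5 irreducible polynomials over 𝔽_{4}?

Gauss's count: N_{4}(5) = (1/5) Σ_{d|5} μ(5/d)·4^d.
Divisors of 5: 1, 5; μ(5/d) for each: -1, 1.
Σ = − 4^1 + 4^5 = 1020.
N = 1020/5 = 204.

204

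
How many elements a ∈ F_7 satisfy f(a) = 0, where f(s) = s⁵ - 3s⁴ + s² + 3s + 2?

Evaluate at each of the 7 elements of F_7:
f(0) = 2; f(1) = 4; f(2) = 3; f(3) = 6; f(4) = 6; f(5) = 4; f(6) = 3.
No element is a root.

0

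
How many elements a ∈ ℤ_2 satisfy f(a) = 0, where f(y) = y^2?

Evaluate at each of the 2 elements of ℤ_2:
f(0) = 0 → root; f(1) = 1.
Roots: {0}.

1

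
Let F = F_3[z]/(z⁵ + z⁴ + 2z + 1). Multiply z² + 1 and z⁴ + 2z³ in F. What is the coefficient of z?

0

Multiply in F_3[z]: (z² + 1)·(z⁴ + 2z³) = z⁶ + 2z⁵ + z⁴ + 2z³.
Reduce using z⁵ ≡ 2z⁴ + z + 2 (mod z⁵ + z⁴ + 2z + 1).
Reduced: 2z³ + z² + 2.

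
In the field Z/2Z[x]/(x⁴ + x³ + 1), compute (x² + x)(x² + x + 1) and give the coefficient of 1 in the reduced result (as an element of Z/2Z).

1

Multiply in Z/2Z[x]: (x² + x)·(x² + x + 1) = x⁴ + x.
Reduce using x⁴ ≡ x³ + 1 (mod x⁴ + x³ + 1).
Reduced: x³ + x + 1.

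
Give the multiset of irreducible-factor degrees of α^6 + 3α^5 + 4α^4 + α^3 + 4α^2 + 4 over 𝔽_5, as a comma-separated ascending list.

Write h(α) = α^6 + 3α^5 + 4α^4 + α^3 + 4α^2 + 4.
Roots in 𝔽_5: h(0) = 4; h(1) = 2; h(2) = 2; h(3) = 4; h(4) = 4.
Complete factorization: h(α) = (α^6 + 3α^5 + 4α^4 + α^3 + 4α^2 + 4).
Factor degrees with multiplicity: 6 = 6.

6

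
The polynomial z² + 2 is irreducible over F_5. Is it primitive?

Write f(z) = z² + 2.
|GF(5^2)^×| = 5^2 − 1 = 24. Prime factorization: 24 = 2^3·3.
f is primitive ⇔ z has order 24 in GF(5)[z]/(f), i.e. z^(24/q) ≠ 1 for each prime q | 24.
z^(12) mod f = 4.
z^(8) mod f = 1
Since z^(8) = 1, the order of z divides 8 < 24; not primitive.

No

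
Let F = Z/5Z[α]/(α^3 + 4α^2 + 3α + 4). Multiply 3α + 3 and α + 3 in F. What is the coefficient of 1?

4

Multiply in Z/5Z[α]: (3α + 3)·(α + 3) = 3α^2 + 2α + 4.
Reduced: 3α^2 + 2α + 4.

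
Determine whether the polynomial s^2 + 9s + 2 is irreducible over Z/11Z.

Write h(s) = s^2 + 9s + 2.
Check each element of Z/11Z for a root: h(0)=2, h(1)=1, h(2)=2, h(3)=5, h(4)=10, h(5)=6, h(6)=4, h(7)=4, h(8)=6, h(9)=10, h(10)=5.
No roots. A degree-2 polynomial over a field with no linear factor is irreducible.

Yes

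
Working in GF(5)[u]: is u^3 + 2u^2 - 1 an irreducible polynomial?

Write h(u) = u^3 + 2u^2 - 1.
Check for roots in GF(5): h(0) = 4; h(1) = 2; h(2) = 0 → root; h(3) = 4; h(4) = 0 → root.
h(2) = 0, so (u − 2) divides h(u); h is reducible.

No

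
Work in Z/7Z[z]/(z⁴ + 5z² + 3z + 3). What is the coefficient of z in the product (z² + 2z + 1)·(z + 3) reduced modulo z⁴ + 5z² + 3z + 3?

Multiply in Z/7Z[z]: (z² + 2z + 1)·(z + 3) = z³ + 5z² + 3.
Reduced: z³ + 5z² + 3.

0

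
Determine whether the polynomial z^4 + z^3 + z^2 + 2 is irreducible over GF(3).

No

Write h(z) = z^4 + z^3 + z^2 + 2.
Check for roots in GF(3): h(0) = 2; h(1) = 2; h(2) = 0 → root.
h(2) = 0, so (z − 2) divides h(z); h is reducible.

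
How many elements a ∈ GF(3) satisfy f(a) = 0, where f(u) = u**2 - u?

Evaluate at each of the 3 elements of GF(3):
f(0) = 0 → root; f(1) = 0 → root; f(2) = 2.
Roots: {0, 1}.

2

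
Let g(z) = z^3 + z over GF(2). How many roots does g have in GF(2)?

2

Evaluate at each of the 2 elements of GF(2):
g(0) = 0 → root; g(1) = 0 → root.
Roots: {0, 1}.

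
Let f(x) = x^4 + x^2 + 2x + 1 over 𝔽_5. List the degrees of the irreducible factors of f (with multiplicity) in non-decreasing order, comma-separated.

Roots in 𝔽_5: f(0) = 1; f(1) = 0 → root; f(2) = 0 → root; f(3) = 2; f(4) = 1.
Linear factors from roots: (x + 4), (x + 3).
Complete factorization: f(x) = (x + 3)·(x + 4)·(x^2 + 3x + 3).
Factor degrees with multiplicity: 1 + 1 + 2 = 4.

1, 1, 2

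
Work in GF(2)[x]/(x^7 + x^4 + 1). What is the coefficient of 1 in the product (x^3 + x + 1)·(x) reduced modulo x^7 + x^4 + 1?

Multiply in GF(2)[x]: (x^3 + x + 1)·(x) = x^4 + x^2 + x.
Reduced: x^4 + x^2 + x.

0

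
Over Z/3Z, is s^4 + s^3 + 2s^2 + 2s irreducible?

No

Write f(s) = s^4 + s^3 + 2s^2 + 2s.
Check for roots in Z/3Z: f(0) = 0 → root; f(1) = 0 → root; f(2) = 0 → root.
f(0) = 0, so (s) divides f(s); f is reducible.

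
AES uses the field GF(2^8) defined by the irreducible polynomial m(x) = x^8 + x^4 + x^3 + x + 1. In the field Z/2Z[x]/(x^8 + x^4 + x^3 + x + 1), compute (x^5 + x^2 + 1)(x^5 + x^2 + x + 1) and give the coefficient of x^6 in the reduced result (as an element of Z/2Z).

0

Multiply in Z/2Z[x]: (x^5 + x^2 + 1)·(x^5 + x^2 + x + 1) = x^10 + x^6 + x^4 + x^3 + x + 1.
Reduce using x^8 ≡ x^4 + x^3 + x + 1 (mod x^8 + x^4 + x^3 + x + 1).
Reduced: x^5 + x^4 + x^2 + x + 1.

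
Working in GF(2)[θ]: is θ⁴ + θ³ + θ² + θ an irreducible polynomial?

Write g(θ) = θ⁴ + θ³ + θ² + θ.
Check for roots in GF(2): g(0) = 0 → root; g(1) = 0 → root.
g(0) = 0, so (θ) divides g(θ); g is reducible.

No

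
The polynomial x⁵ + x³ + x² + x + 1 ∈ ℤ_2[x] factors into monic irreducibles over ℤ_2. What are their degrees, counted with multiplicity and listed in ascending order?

5

Write f(x) = x⁵ + x³ + x² + x + 1.
Roots in ℤ_2: f(0) = 1; f(1) = 1.
Complete factorization: f(x) = (x⁵ + x³ + x² + x + 1).
Factor degrees with multiplicity: 5 = 5.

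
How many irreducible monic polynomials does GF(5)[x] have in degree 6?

By the necklace-counting formula, N_5(6) = (1/6) Σ_{d|6} μ(6/d)·5^d.
Divisors of 6: 1, 2, 3, 6; μ(6/d) for each: 1, -1, -1, 1.
Σ = 5^1 − 5^2 − 5^3 + 5^6 = 15480.
N = 15480/6 = 2580.

2580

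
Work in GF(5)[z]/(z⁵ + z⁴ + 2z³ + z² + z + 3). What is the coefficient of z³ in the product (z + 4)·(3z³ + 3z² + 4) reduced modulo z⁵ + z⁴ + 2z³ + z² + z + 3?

Multiply in GF(5)[z]: (z + 4)·(3z³ + 3z² + 4) = 3z⁴ + 2z² + 4z + 1.
Reduced: 3z⁴ + 2z² + 4z + 1.

0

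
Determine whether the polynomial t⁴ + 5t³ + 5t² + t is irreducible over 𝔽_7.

No

Write h(t) = t⁴ + 5t³ + 5t² + t.
Check for roots in 𝔽_7: h(0) = 0 → root; h(1) = 5; h(2) = 1; h(3) = 5; h(4) = 2; h(5) = 1; h(6) = 0 → root.
h(0) = 0, so (t) divides h(t); h is reducible.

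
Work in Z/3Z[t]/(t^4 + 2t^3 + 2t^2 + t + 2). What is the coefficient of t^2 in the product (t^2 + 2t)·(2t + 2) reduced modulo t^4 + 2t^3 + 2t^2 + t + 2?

Multiply in Z/3Z[t]: (t^2 + 2t)·(2t + 2) = 2t^3 + t.
Reduced: 2t^3 + t.

0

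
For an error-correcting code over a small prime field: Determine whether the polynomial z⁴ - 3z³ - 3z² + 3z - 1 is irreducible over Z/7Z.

No

Write m(z) = z⁴ - 3z³ - 3z² + 3z - 1.
Check for roots in Z/7Z: m(0) = 6; m(1) = 4; m(2) = 6; m(3) = 2; m(4) = 6; m(5) = 0 → root; m(6) = 4.
m(5) = 0, so (z − 5) divides m(z); m is reducible.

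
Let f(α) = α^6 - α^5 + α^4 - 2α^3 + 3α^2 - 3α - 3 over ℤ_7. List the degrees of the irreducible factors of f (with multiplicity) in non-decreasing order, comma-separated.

1, 2, 3

Linear factors from roots: (α - 2).
Complete factorization: f(α) = (α - 2)·(α^2 + α + 3)·(α^3 - 3).
Factor degrees with multiplicity: 1 + 2 + 3 = 6.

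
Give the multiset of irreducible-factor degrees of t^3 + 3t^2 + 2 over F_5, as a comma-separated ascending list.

3

Write g(t) = t^3 + 3t^2 + 2.
Roots in F_5: g(0) = 2; g(1) = 1; g(2) = 2; g(3) = 1; g(4) = 4.
Complete factorization: g(t) = (t^3 + 3t^2 + 2).
Factor degrees with multiplicity: 3 = 3.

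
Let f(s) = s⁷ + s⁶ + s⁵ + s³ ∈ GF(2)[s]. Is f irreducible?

No

Check for roots in GF(2): f(0) = 0 → root; f(1) = 0 → root.
f(0) = 0, so (s) divides f(s); f is reducible.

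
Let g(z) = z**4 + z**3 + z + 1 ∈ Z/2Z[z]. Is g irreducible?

No

Check for roots in Z/2Z: g(0) = 1; g(1) = 0 → root.
g(1) = 0, so (z − 1) divides g(z); g is reducible.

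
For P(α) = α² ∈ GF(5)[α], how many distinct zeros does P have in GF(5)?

Evaluate at each of the 5 elements of GF(5):
P(0) = 0 → root; P(1) = 1; P(2) = 4; P(3) = 4; P(4) = 1.
Roots: {0}.

1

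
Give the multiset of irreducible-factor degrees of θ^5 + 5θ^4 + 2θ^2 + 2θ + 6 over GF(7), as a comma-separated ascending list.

5

Write g(θ) = θ^5 + 5θ^4 + 2θ^2 + 2θ + 6.
Complete factorization: g(θ) = (θ^5 + 5θ^4 + 2θ^2 + 2θ + 6).
Factor degrees with multiplicity: 5 = 5.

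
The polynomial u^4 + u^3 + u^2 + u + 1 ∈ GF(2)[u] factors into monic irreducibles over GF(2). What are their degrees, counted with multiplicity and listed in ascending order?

4

Write f(u) = u^4 + u^3 + u^2 + u + 1.
Roots in GF(2): f(0) = 1; f(1) = 1.
Complete factorization: f(u) = (u^4 + u^3 + u^2 + u + 1).
Factor degrees with multiplicity: 4 = 4.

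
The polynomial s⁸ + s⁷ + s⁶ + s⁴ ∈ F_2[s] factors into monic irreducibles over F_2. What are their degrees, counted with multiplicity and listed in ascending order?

1, 1, 1, 1, 1, 3

Write g(s) = s⁸ + s⁷ + s⁶ + s⁴.
Roots in F_2: g(0) = 0 → root; g(1) = 0 → root.
Linear factors from roots: (s), (s + 1).
Complete factorization: g(s) = (s + 1)·(s)^4·(s³ + s + 1).
Factor degrees with multiplicity: 1 + 1 + 1 + 1 + 1 + 3 = 8.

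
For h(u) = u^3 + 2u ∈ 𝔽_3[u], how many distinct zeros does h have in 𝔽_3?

3

Evaluate at each of the 3 elements of 𝔽_3:
h(0) = 0 → root; h(1) = 0 → root; h(2) = 0 → root.
Roots: {0, 1, 2}.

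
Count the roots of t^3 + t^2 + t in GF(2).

Write P(t) = t^3 + t^2 + t.
Evaluate at each of the 2 elements of GF(2):
P(0) = 0 → root; P(1) = 1.
Roots: {0}.

1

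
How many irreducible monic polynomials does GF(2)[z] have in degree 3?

Gauss's count: N_{2}(3) = (1/3) Σ_{d|3} μ(3/d)·2^d.
Divisors of 3: 1, 3; μ(3/d) for each: -1, 1.
Σ = − 2^1 + 2^3 = 6.
N = 6/3 = 2.

2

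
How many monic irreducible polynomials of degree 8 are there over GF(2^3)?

2096640

The number of monic irreducibles of degree 8 over GF(8) is (1/8)·Σ_{d∣8} μ(8/d) 8^d.
Divisors of 8: 1, 2, 4, 8; μ(8/d) for each: 0, 0, -1, 1.
Σ = − 8^4 + 8^8 = 16773120.
N = 16773120/8 = 2096640.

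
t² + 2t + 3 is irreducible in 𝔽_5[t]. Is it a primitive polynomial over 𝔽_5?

Yes

Write f(t) = t² + 2t + 3.
|GF(5^2)^×| = 5^2 − 1 = 24. Prime factorization: 24 = 2^3·3.
f is primitive ⇔ t has order 24 in GF(5)[t]/(f), i.e. t^(24/q) ≠ 1 for each prime q | 24.
t^(12) mod f = 4.
t^(8) mod f = 4t + 1.
None equal 1, so t has full order 24; f is primitive.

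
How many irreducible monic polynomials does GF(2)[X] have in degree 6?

9

Gauss's count: N_{2}(6) = (1/6) Σ_{d|6} μ(6/d)·2^d.
Divisors of 6: 1, 2, 3, 6; μ(6/d) for each: 1, -1, -1, 1.
Σ = 2^1 − 2^2 − 2^3 + 2^6 = 54.
N = 54/6 = 9.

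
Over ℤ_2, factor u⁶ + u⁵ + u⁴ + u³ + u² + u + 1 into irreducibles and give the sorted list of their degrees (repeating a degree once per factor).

3, 3

Write h(u) = u⁶ + u⁵ + u⁴ + u³ + u² + u + 1.
Roots in ℤ_2: h(0) = 1; h(1) = 1.
Complete factorization: h(u) = (u³ + u + 1)·(u³ + u² + 1).
Factor degrees with multiplicity: 3 + 3 = 6.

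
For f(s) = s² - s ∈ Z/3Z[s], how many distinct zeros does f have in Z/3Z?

2

Evaluate at each of the 3 elements of Z/3Z:
f(0) = 0 → root; f(1) = 0 → root; f(2) = 2.
Roots: {0, 1}.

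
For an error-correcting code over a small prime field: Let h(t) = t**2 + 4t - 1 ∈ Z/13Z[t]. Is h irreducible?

Yes

Check each element of Z/13Z for a root: h(0)=12, h(1)=4, h(2)=11, h(3)=7, h(4)=5, h(5)=5, h(6)=7, h(7)=11, h(8)=4, h(9)=12, h(10)=9, h(11)=8, h(12)=9.
No roots. A degree-2 polynomial over a field with no linear factor is irreducible.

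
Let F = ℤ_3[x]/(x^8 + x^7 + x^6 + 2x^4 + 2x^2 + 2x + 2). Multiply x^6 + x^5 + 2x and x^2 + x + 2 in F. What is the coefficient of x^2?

0

Multiply in ℤ_3[x]: (x^6 + x^5 + 2x)·(x^2 + x + 2) = x^8 + 2x^7 + 2x^5 + 2x^3 + 2x^2 + x.
Reduce using x^8 ≡ 2x^7 + 2x^6 + x^4 + x^2 + x + 1 (mod x^8 + x^7 + x^6 + 2x^4 + 2x^2 + 2x + 2).
Reduced: x^7 + 2x^6 + 2x^5 + x^4 + 2x^3 + 2x + 1.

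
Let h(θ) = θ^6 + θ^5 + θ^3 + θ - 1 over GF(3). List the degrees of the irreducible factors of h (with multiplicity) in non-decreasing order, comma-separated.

1, 1, 1, 1, 2

Roots in GF(3): h(0) = 2; h(1) = 0 → root; h(2) = 0 → root.
Linear factors from roots: (θ - 1), (θ + 1).
Complete factorization: h(θ) = (θ + 1)^2·(θ - 1)^2·(θ^2 + θ - 1).
Factor degrees with multiplicity: 1 + 1 + 1 + 1 + 2 = 6.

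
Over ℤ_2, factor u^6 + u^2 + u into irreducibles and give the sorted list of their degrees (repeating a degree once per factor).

1, 2, 3

Write h(u) = u^6 + u^2 + u.
Roots in ℤ_2: h(0) = 0 → root; h(1) = 1.
Linear factors from roots: (u).
Complete factorization: h(u) = (u)·(u^2 + u + 1)·(u^3 + u^2 + 1).
Factor degrees with multiplicity: 1 + 2 + 3 = 6.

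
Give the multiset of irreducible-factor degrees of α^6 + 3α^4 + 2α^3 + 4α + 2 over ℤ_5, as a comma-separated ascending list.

1, 1, 1, 1, 2

Write g(α) = α^6 + 3α^4 + 2α^3 + 4α + 2.
Roots in ℤ_5: g(0) = 2; g(1) = 2; g(2) = 3; g(3) = 0 → root; g(4) = 0 → root.
Linear factors from roots: (α + 2), (α + 1).
Complete factorization: g(α) = (α + 1)·(α + 2)^3·(α^2 + 3α + 4).
Factor degrees with multiplicity: 1 + 1 + 1 + 1 + 2 = 6.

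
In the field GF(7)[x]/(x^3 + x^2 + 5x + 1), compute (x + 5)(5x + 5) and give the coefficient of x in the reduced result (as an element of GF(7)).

Multiply in GF(7)[x]: (x + 5)·(5x + 5) = 5x^2 + 2x + 4.
Reduced: 5x^2 + 2x + 4.

2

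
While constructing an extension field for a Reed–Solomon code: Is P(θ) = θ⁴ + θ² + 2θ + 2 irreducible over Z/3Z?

No

Check for roots in Z/3Z: P(0) = 2; P(1) = 0 → root; P(2) = 2.
P(1) = 0, so (θ − 1) divides P(θ); P is reducible.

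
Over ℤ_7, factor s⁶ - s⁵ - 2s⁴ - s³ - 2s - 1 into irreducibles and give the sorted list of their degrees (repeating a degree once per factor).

6

Write h(s) = s⁶ - s⁵ - 2s⁴ - s³ - 2s - 1.
Complete factorization: h(s) = (s⁶ - s⁵ - 2s⁴ - s³ - 2s - 1).
Factor degrees with multiplicity: 6 = 6.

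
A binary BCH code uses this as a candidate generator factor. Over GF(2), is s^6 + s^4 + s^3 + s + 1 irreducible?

Write m(s) = s^6 + s^4 + s^3 + s + 1.
Check for roots in GF(2): m(0) = 1; m(1) = 1.
No roots, so no linear factors.
Monic irreducibles of degree 2 over GF(2): s^2 + s + 1.
None of them divide m (all give nonzero remainder).
Monic irreducibles of degree 3 over GF(2): s^3 + s + 1, s^3 + s^2 + 1.
None of them divide m (all give nonzero remainder).
No irreducible factor of degree ≤ 3 exists, so m is irreducible over GF(2).

Yes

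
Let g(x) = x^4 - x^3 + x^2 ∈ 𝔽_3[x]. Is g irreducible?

Check for roots in 𝔽_3: g(0) = 0 → root; g(1) = 1; g(2) = 0 → root.
g(0) = 0, so (x) divides g(x); g is reducible.

No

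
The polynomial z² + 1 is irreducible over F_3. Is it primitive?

Write f(z) = z² + 1.
|GF(3^2)^×| = 3^2 − 1 = 8. Prime factorization: 8 = 2^3.
f is primitive ⇔ z has order 8 in GF(3)[z]/(f), i.e. z^(8/q) ≠ 1 for each prime q | 8.
z^(4) mod f = 1
Since z^(4) = 1, the order of z divides 4 < 8; not primitive.

No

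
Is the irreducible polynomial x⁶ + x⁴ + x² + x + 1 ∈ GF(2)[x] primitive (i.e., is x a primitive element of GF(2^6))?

Write f(x) = x⁶ + x⁴ + x² + x + 1.
|GF(2^6)^×| = 2^6 − 1 = 63. Prime factorization: 63 = 3^2·7.
f is primitive ⇔ x has order 63 in GF(2)[x]/(f), i.e. x^(63/q) ≠ 1 for each prime q | 63.
x^(21) mod f = 1
x^(9) mod f = x⁴ + x² + x.
Since x^(21) = 1, the order of x divides 21 < 63; not primitive.

No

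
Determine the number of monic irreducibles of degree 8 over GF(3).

Gauss's count: N_{3}(8) = (1/8) Σ_{d|8} μ(8/d)·3^d.
Divisors of 8: 1, 2, 4, 8; μ(8/d) for each: 0, 0, -1, 1.
Σ = − 3^4 + 3^8 = 6480.
N = 6480/8 = 810.

810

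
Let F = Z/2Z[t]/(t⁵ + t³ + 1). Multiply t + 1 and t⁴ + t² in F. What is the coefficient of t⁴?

Multiply in Z/2Z[t]: (t + 1)·(t⁴ + t²) = t⁵ + t⁴ + t³ + t².
Reduce using t⁵ ≡ t³ + 1 (mod t⁵ + t³ + 1).
Reduced: t⁴ + t² + 1.

1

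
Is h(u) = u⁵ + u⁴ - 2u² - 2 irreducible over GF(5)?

Check for roots in GF(5): h(0) = 3; h(1) = 3; h(2) = 3; h(3) = 4; h(4) = 1.
No roots, so no linear factors.
Degree-2 irreducible divisors: test the 10 monic irreducibles of degree 2 over GF(5).
None of them divide h (all give nonzero remainder).
No irreducible factor of degree ≤ 2 exists, so h is irreducible over GF(5).

Yes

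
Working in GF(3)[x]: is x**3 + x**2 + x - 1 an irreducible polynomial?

Write f(x) = x**3 + x**2 + x - 1.
Check for roots in GF(3): f(0) = 2; f(1) = 2; f(2) = 1.
No roots. A degree-3 polynomial over a field with no linear factor is irreducible.

Yes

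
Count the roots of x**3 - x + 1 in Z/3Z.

Write P(x) = x**3 - x + 1.
Evaluate at each of the 3 elements of Z/3Z:
P(0) = 1; P(1) = 1; P(2) = 1.
No element is a root.

0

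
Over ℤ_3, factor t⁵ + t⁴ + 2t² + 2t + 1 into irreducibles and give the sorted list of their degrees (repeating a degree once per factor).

Write f(t) = t⁵ + t⁴ + 2t² + 2t + 1.
Roots in ℤ_3: f(0) = 1; f(1) = 1; f(2) = 1.
Complete factorization: f(t) = (t² + 1)·(t³ + t² + 2t + 1).
Factor degrees with multiplicity: 2 + 3 = 5.

2, 3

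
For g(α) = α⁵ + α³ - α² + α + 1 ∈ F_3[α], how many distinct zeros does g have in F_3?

2

Evaluate at each of the 3 elements of F_3:
g(0) = 1; g(1) = 0 → root; g(2) = 0 → root.
Roots: {1, 2}.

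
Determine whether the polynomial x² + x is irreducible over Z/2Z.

Write h(x) = x² + x.
Check for roots in Z/2Z: h(0) = 0 → root; h(1) = 0 → root.
h(0) = 0, so (x) divides h(x); h is reducible.

No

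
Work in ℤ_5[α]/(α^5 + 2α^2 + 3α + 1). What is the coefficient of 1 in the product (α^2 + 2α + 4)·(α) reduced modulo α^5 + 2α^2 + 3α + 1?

Multiply in ℤ_5[α]: (α^2 + 2α + 4)·(α) = α^3 + 2α^2 + 4α.
Reduced: α^3 + 2α^2 + 4α.

0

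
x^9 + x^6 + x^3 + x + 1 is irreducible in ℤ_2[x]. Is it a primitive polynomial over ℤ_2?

No

Write f(x) = x^9 + x^6 + x^3 + x + 1.
|GF(2^9)^×| = 2^9 − 1 = 511. Prime factorization: 511 = 7·73.
f is primitive ⇔ x has order 511 in GF(2)[x]/(f), i.e. x^(511/q) ≠ 1 for each prime q | 511.
x^(73) mod f = 1
x^(7) mod f = x^7.
Since x^(73) = 1, the order of x divides 73 < 511; not primitive.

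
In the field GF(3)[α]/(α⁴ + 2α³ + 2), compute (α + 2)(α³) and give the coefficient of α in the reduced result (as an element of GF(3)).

0

Multiply in GF(3)[α]: (α + 2)·(α³) = α⁴ + 2α³.
Reduce using α⁴ ≡ α³ + 1 (mod α⁴ + 2α³ + 2).
Reduced: 1.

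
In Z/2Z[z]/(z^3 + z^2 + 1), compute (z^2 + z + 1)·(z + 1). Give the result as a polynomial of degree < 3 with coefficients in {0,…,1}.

z^2

Multiply in Z/2Z[z]: (z^2 + z + 1)·(z + 1) = z^3 + 1.
Reduce using z^3 ≡ z^2 + 1 (mod z^3 + z^2 + 1).
Reduced: z^2.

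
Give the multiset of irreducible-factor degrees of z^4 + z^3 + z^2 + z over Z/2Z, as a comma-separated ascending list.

1, 1, 1, 1

Write g(z) = z^4 + z^3 + z^2 + z.
Roots in Z/2Z: g(0) = 0 → root; g(1) = 0 → root.
Linear factors from roots: (z), (z + 1).
Complete factorization: g(z) = (z)·(z + 1)^3.
Factor degrees with multiplicity: 1 + 1 + 1 + 1 = 4.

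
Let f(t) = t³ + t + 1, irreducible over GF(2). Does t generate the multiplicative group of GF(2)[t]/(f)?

Yes

|GF(2^3)^×| = 2^3 − 1 = 7. Prime factorization: 7 = 7.
f is primitive ⇔ t has order 7 in GF(2)[t]/(f), i.e. t^(7/q) ≠ 1 for each prime q | 7.
t^(1) mod f = t.
None equal 1, so t has full order 7; f is primitive.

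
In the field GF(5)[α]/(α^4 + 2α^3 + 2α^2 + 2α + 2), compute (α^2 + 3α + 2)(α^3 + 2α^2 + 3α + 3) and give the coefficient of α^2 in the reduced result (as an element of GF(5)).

3

Multiply in GF(5)[α]: (α^2 + 3α + 2)·(α^3 + 2α^2 + 3α + 3) = α^5 + α^3 + α^2 + 1.
Reduce using α^4 ≡ 3α^3 + 3α^2 + 3α + 3 (mod α^4 + 2α^3 + 2α^2 + 2α + 2).
Reduced: 3α^3 + 3α^2 + 2α.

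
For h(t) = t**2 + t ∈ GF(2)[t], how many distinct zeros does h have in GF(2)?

2

Evaluate at each of the 2 elements of GF(2):
h(0) = 0 → root; h(1) = 0 → root.
Roots: {0, 1}.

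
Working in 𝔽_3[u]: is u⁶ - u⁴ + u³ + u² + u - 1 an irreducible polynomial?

Yes

Write h(u) = u⁶ - u⁴ + u³ + u² + u - 1.
Check for roots in 𝔽_3: h(0) = 2; h(1) = 2; h(2) = 1.
No roots, so no linear factors.
Monic irreducibles of degree 2 over GF(3): u² + 1, u² + u - 1, u² - u - 1.
None of them divide h (all give nonzero remainder).
Degree-3 irreducible divisors: test the 8 monic irreducibles of degree 3 over GF(3).
None of them divide h (all give nonzero remainder).
No irreducible factor of degree ≤ 3 exists, so h is irreducible over GF(3).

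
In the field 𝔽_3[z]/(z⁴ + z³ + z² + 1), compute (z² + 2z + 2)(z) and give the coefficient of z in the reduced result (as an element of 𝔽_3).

2

Multiply in 𝔽_3[z]: (z² + 2z + 2)·(z) = z³ + 2z² + 2z.
Reduced: z³ + 2z² + 2z.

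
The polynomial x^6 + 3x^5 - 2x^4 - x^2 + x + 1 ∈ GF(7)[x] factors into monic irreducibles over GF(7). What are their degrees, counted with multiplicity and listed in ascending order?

2, 2, 2

Write g(x) = x^6 + 3x^5 - 2x^4 - x^2 + x + 1.
Complete factorization: g(x) = (x^2 - 3)·(x^2 + x + 3)·(x^2 + 2x + 3).
Factor degrees with multiplicity: 2 + 2 + 2 = 6.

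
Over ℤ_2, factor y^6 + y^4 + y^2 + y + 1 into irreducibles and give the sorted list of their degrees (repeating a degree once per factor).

6

Write g(y) = y^6 + y^4 + y^2 + y + 1.
Roots in ℤ_2: g(0) = 1; g(1) = 1.
Complete factorization: g(y) = (y^6 + y^4 + y^2 + y + 1).
Factor degrees with multiplicity: 6 = 6.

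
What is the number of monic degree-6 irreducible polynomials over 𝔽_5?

2580

Gauss's count: N_{5}(6) = (1/6) Σ_{d|6} μ(6/d)·5^d.
Divisors of 6: 1, 2, 3, 6; μ(6/d) for each: 1, -1, -1, 1.
Σ = 5^1 − 5^2 − 5^3 + 5^6 = 15480.
N = 15480/6 = 2580.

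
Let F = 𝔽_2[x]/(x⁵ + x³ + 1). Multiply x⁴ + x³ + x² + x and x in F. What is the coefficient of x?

0

Multiply in 𝔽_2[x]: (x⁴ + x³ + x² + x)·(x) = x⁵ + x⁴ + x³ + x².
Reduce using x⁵ ≡ x³ + 1 (mod x⁵ + x³ + 1).
Reduced: x⁴ + x² + 1.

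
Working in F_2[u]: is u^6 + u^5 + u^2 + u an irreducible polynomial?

No

Write P(u) = u^6 + u^5 + u^2 + u.
Check for roots in F_2: P(0) = 0 → root; P(1) = 0 → root.
P(0) = 0, so (u) divides P(u); P is reducible.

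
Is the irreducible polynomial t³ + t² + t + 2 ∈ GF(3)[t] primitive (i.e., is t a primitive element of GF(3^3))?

Write f(t) = t³ + t² + t + 2.
|GF(3^3)^×| = 3^3 − 1 = 26. Prime factorization: 26 = 2·13.
f is primitive ⇔ t has order 26 in GF(3)[t]/(f), i.e. t^(26/q) ≠ 1 for each prime q | 26.
t^(13) mod f = 1
t^(2) mod f = t².
Since t^(13) = 1, the order of t divides 13 < 26; not primitive.

No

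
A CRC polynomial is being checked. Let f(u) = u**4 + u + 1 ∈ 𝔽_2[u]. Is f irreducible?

Yes

Check for roots in 𝔽_2: f(0) = 1; f(1) = 1.
No roots, so no linear factors.
Monic irreducibles of degree 2 over GF(2): u**2 + u + 1.
None of them divide f (all give nonzero remainder).
No irreducible factor of degree ≤ 2 exists, so f is irreducible over GF(2).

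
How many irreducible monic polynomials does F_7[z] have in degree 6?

x^(7^6) − x is the product of all monic irreducibles of degree dividing 6; Möbius inversion gives N = (1/6) Σ μ(6/d)·7^d.
Divisors of 6: 1, 2, 3, 6; μ(6/d) for each: 1, -1, -1, 1.
Σ = 7^1 − 7^2 − 7^3 + 7^6 = 117264.
N = 117264/6 = 19544.

19544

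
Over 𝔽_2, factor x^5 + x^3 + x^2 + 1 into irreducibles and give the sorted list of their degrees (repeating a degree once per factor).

1, 1, 1, 2

Write f(x) = x^5 + x^3 + x^2 + 1.
Roots in 𝔽_2: f(0) = 1; f(1) = 0 → root.
Linear factors from roots: (x + 1).
Complete factorization: f(x) = (x + 1)^3·(x^2 + x + 1).
Factor degrees with multiplicity: 1 + 1 + 1 + 2 = 5.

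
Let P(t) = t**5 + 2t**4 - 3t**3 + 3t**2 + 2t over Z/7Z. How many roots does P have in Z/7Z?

Evaluate at each of the 7 elements of Z/7Z:
P(0) = 0 → root; P(1) = 5; P(2) = 0 → root; P(3) = 0 → root; P(4) = 0 → root; P(5) = 4; P(6) = 5.
Roots: {0, 2, 3, 4}.

4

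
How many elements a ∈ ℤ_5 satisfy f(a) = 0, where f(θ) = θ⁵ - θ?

Evaluate at each of the 5 elements of ℤ_5:
f(0) = 0 → root; f(1) = 0 → root; f(2) = 0 → root; f(3) = 0 → root; f(4) = 0 → root.
Roots: {0, 1, 2, 3, 4}.

5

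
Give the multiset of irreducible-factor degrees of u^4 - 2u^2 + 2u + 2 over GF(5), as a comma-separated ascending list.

Write h(u) = u^4 - 2u^2 + 2u + 2.
Roots in GF(5): h(0) = 2; h(1) = 3; h(2) = 4; h(3) = 1; h(4) = 4.
Complete factorization: h(u) = (u^2 + 2u - 2)·(u^2 - 2u - 1).
Factor degrees with multiplicity: 2 + 2 = 4.

2, 2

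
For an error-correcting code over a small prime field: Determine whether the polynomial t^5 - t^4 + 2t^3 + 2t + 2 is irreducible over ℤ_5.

Yes

Write g(t) = t^5 - t^4 + 2t^3 + 2t + 2.
Check for roots in ℤ_5: g(0) = 2; g(1) = 1; g(2) = 3; g(3) = 4; g(4) = 1.
No roots, so no linear factors.
Degree-2 irreducible divisors: test the 10 monic irreducibles of degree 2 over GF(5).
None of them divide g (all give nonzero remainder).
No irreducible factor of degree ≤ 2 exists, so g is irreducible over GF(5).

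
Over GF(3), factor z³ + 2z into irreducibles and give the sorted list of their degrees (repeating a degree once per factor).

Write g(z) = z³ + 2z.
Roots in GF(3): g(0) = 0 → root; g(1) = 0 → root; g(2) = 0 → root.
Linear factors from roots: (z), (z + 2), (z + 1).
Complete factorization: g(z) = (z)·(z + 1)·(z + 2).
Factor degrees with multiplicity: 1 + 1 + 1 = 3.

1, 1, 1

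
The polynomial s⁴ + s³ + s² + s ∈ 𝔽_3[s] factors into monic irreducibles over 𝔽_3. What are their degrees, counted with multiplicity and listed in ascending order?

1, 1, 2

Write f(s) = s⁴ + s³ + s² + s.
Roots in 𝔽_3: f(0) = 0 → root; f(1) = 1; f(2) = 0 → root.
Linear factors from roots: (s), (s + 1).
Complete factorization: f(s) = (s)·(s + 1)·(s² + 1).
Factor degrees with multiplicity: 1 + 1 + 2 = 4.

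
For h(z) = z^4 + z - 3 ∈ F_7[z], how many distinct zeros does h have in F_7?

Evaluate at each of the 7 elements of F_7:
h(0) = 4; h(1) = 6; h(2) = 1; h(3) = 4; h(4) = 5; h(5) = 4; h(6) = 4.
No element is a root.

0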